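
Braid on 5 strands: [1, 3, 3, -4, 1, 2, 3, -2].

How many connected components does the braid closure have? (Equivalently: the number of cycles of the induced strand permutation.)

3

Derivation:
Track the strand permutation on 5 strands, starting from identity.
  step 1: s1 swaps positions 1,2 -> [2 1 3 4 5]
  step 2: s3 swaps positions 3,4 -> [2 1 4 3 5]
  step 3: s3 swaps positions 3,4 -> [2 1 3 4 5]
  step 4: s4^-1 swaps positions 4,5 -> [2 1 3 5 4]
  step 5: s1 swaps positions 1,2 -> [1 2 3 5 4]
  step 6: s2 swaps positions 2,3 -> [1 3 2 5 4]
  step 7: s3 swaps positions 3,4 -> [1 3 5 2 4]
  step 8: s2^-1 swaps positions 2,3 -> [1 5 3 2 4]
Final permutation (position -> original strand): [1 5 3 2 4]
Closure components = cycle count of this permutation = 3.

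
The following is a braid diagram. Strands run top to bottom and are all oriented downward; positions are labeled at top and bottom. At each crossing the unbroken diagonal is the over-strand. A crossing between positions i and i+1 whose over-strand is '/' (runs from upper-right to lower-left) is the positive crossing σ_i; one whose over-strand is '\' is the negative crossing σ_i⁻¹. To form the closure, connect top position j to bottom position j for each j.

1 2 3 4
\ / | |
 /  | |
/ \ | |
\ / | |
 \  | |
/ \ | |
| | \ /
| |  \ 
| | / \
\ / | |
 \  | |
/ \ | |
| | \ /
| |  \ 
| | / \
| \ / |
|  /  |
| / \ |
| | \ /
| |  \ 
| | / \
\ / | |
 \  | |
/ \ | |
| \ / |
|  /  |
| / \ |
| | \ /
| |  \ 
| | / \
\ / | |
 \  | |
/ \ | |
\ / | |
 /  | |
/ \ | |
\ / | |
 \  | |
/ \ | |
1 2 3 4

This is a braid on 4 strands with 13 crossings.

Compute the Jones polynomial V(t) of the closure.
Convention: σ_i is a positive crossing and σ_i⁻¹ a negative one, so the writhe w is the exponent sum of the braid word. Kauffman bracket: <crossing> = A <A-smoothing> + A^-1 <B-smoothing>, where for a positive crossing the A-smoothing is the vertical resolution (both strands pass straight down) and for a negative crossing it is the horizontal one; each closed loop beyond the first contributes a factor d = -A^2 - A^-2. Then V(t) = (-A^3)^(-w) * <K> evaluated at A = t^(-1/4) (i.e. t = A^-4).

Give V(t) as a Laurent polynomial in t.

Reading the diagram top to bottom ('/'-over between positions i,i+1 = s_i, '\'-over = s_i^-1): braid word = s1 s1^-1 s3^-1 s1^-1 s3^-1 s2 s3^-1 s1^-1 s2 s3^-1 s1^-1 s1 s1^-1.
The presented braid s1 s1^-1 s3^-1 s1^-1 s3^-1 s2 s3^-1 s1^-1 s2 s3^-1 s1^-1 s1 s1^-1 on 4 strands reduces by inverse Markov moves (closure unchanged at each step):
  Deconjugate: the word is γ·β·γ⁻¹ with γ = s1 s1^-1 (prefix) and γ⁻¹ = s1 s1^-1 (suffix); strip both.
Reduced to β = s3^-1 s1^-1 s3^-1 s2 s3^-1 s1^-1 s2 s3^-1 s1^-1 on 4 strands, 9 crossings.
Compute on β:
Braid: s3^-1 s1^-1 s3^-1 s2 s3^-1 s1^-1 s2 s3^-1 s1^-1 on 4 strands, 9 crossings.
Writhe w = (#positive) - (#negative) = 2 - 7 = -5.
Computing the Kauffman bracket via state sum. There are 2^9 = 512 states.
For each crossing: s=0 is the vertical smoothing, s=1 horizontal. Crossing k contributes A^(sign_k * (1 - 2*s_k)); loop factor d = -A^2 - A^-2.
Tabulate the states by total A-exponent and number of loops L (A-exp: L × count):
  A^9: L=7 ×1
  A^7: L=6 ×9
  A^5: L=5 ×36
  A^3: L=4 ×83, L=6 ×1
  A^1: L=3 ×118, L=5 ×8
  A^-1: L=2 ×100, L=4 ×26
  A^-3: L=1 ×41, L=3 ×42, L=5 ×1
  A^-5: L=2 ×31, L=4 ×5
  A^-7: L=3 ×9
  A^-9: L=4 ×1
Each group contributes A^e * Σ count * d^(L-1):
Powers of d = -A^2 - A^-2: d^2 = A^4 + 2 + A^-4; d^3 = -A^6 - 3*A^2 - 3*A^-2 - A^-6; d^4 = A^8 + 4*A^4 + 6 + 4*A^-4 + A^-8; d^5 = -A^10 - 5*A^6 - 10*A^2 - 10*A^-2 - 5*A^-6 - A^-10; d^6 = A^12 + 6*A^8 + 15*A^4 + 20 + 15*A^-4 + 6*A^-8 + A^-12.
  A^9 * (d^6) = A^21 + 6*A^17 + 15*A^13 + 20*A^9 + 15*A^5 + 6*A + A^-3
  A^7 * (9*d^5) = -9*A^17 - 45*A^13 - 90*A^9 - 90*A^5 - 45*A - 9*A^-3
  A^5 * (36*d^4) = 36*A^13 + 144*A^9 + 216*A^5 + 144*A + 36*A^-3
  A^3 * (83*d^3 + d^5) = -A^13 - 88*A^9 - 259*A^5 - 259*A - 88*A^-3 - A^-7
  A^1 * (118*d^2 + 8*d^4) = 8*A^9 + 150*A^5 + 284*A + 150*A^-3 + 8*A^-7
  A^-1 * (100*d + 26*d^3) = -26*A^5 - 178*A - 178*A^-3 - 26*A^-7
  A^-3 * (41 + 42*d^2 + d^4) = A^5 + 46*A + 131*A^-3 + 46*A^-7 + A^-11
  A^-5 * (31*d + 5*d^3) = -5*A - 46*A^-3 - 46*A^-7 - 5*A^-11
  A^-7 * (9*d^2) = 9*A^-3 + 18*A^-7 + 9*A^-11
  A^-9 * (d^3) = -A^-3 - 3*A^-7 - 3*A^-11 - A^-15
Summing the groups: <K> = A^21 - 3*A^17 + 5*A^13 - 6*A^9 + 7*A^5 - 7*A + 5*A^-3 - 4*A^-7 + 2*A^-11 - A^-15
Normalise by the writhe: (-A^3)^(-w) = (-A^3)^(5) = -A^15, so f(A) = -A^15 * <K> = -A^36 + 3*A^32 - 5*A^28 + 6*A^24 - 7*A^20 + 7*A^16 - 5*A^12 + 4*A^8 - 2*A^4 + 1.
Substitute A = t^(-1/4), i.e. A^e → t^(-e/4): V(t) = 1 - 2*t^-1 + 4*t^-2 - 5*t^-3 + 7*t^-4 - 7*t^-5 + 6*t^-6 - 5*t^-7 + 3*t^-8 - t^-9

Answer: 1 - 2*t^-1 + 4*t^-2 - 5*t^-3 + 7*t^-4 - 7*t^-5 + 6*t^-6 - 5*t^-7 + 3*t^-8 - t^-9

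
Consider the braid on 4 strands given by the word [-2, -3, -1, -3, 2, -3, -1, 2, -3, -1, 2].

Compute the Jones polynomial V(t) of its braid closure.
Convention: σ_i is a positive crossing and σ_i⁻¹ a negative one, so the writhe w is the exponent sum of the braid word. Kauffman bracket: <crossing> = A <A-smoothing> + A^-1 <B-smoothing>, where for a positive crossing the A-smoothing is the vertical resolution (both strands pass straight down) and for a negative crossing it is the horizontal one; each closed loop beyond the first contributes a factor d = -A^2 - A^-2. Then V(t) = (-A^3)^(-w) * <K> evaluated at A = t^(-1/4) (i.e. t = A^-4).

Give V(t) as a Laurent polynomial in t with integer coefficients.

The presented braid s2^-1 s3^-1 s1^-1 s3^-1 s2 s3^-1 s1^-1 s2 s3^-1 s1^-1 s2 on 4 strands reduces by inverse Markov moves (closure unchanged at each step):
  Deconjugate: the word is γ·β·γ⁻¹ with γ = s2^-1 (prefix) and γ⁻¹ = s2 (suffix); strip both.
Reduced to β = s3^-1 s1^-1 s3^-1 s2 s3^-1 s1^-1 s2 s3^-1 s1^-1 on 4 strands, 9 crossings.
Compute on β:
Braid: s3^-1 s1^-1 s3^-1 s2 s3^-1 s1^-1 s2 s3^-1 s1^-1 on 4 strands, 9 crossings.
Writhe w = (#positive) - (#negative) = 2 - 7 = -5.
Computing the Kauffman bracket via state sum. There are 2^9 = 512 states.
Each crossing splits two ways (0=vertical, 1=horizontal). The state's weight is A^(#A-smoothings - #B-smoothings) * d^(loops - 1).
Tabulate the states by total A-exponent and number of loops L (A-exp: L × count):
  A^9: L=7 ×1
  A^7: L=6 ×9
  A^5: L=5 ×36
  A^3: L=4 ×83, L=6 ×1
  A^1: L=3 ×118, L=5 ×8
  A^-1: L=2 ×100, L=4 ×26
  A^-3: L=1 ×41, L=3 ×42, L=5 ×1
  A^-5: L=2 ×31, L=4 ×5
  A^-7: L=3 ×9
  A^-9: L=4 ×1
Each group contributes A^e * Σ count * d^(L-1):
Powers of d = -A^2 - A^-2: d^2 = A^4 + 2 + A^-4; d^3 = -A^6 - 3*A^2 - 3*A^-2 - A^-6; d^4 = A^8 + 4*A^4 + 6 + 4*A^-4 + A^-8; d^5 = -A^10 - 5*A^6 - 10*A^2 - 10*A^-2 - 5*A^-6 - A^-10; d^6 = A^12 + 6*A^8 + 15*A^4 + 20 + 15*A^-4 + 6*A^-8 + A^-12.
  A^9 * (d^6) = A^21 + 6*A^17 + 15*A^13 + 20*A^9 + 15*A^5 + 6*A + A^-3
  A^7 * (9*d^5) = -9*A^17 - 45*A^13 - 90*A^9 - 90*A^5 - 45*A - 9*A^-3
  A^5 * (36*d^4) = 36*A^13 + 144*A^9 + 216*A^5 + 144*A + 36*A^-3
  A^3 * (83*d^3 + d^5) = -A^13 - 88*A^9 - 259*A^5 - 259*A - 88*A^-3 - A^-7
  A^1 * (118*d^2 + 8*d^4) = 8*A^9 + 150*A^5 + 284*A + 150*A^-3 + 8*A^-7
  A^-1 * (100*d + 26*d^3) = -26*A^5 - 178*A - 178*A^-3 - 26*A^-7
  A^-3 * (41 + 42*d^2 + d^4) = A^5 + 46*A + 131*A^-3 + 46*A^-7 + A^-11
  A^-5 * (31*d + 5*d^3) = -5*A - 46*A^-3 - 46*A^-7 - 5*A^-11
  A^-7 * (9*d^2) = 9*A^-3 + 18*A^-7 + 9*A^-11
  A^-9 * (d^3) = -A^-3 - 3*A^-7 - 3*A^-11 - A^-15
Summing the groups: <K> = A^21 - 3*A^17 + 5*A^13 - 6*A^9 + 7*A^5 - 7*A + 5*A^-3 - 4*A^-7 + 2*A^-11 - A^-15
Normalise by the writhe: (-A^3)^(-w) = (-A^3)^(5) = -A^15, so f(A) = -A^15 * <K> = -A^36 + 3*A^32 - 5*A^28 + 6*A^24 - 7*A^20 + 7*A^16 - 5*A^12 + 4*A^8 - 2*A^4 + 1.
Substitute A = t^(-1/4), i.e. A^e → t^(-e/4): V(t) = 1 - 2*t^-1 + 4*t^-2 - 5*t^-3 + 7*t^-4 - 7*t^-5 + 6*t^-6 - 5*t^-7 + 3*t^-8 - t^-9

Answer: 1 - 2*t^-1 + 4*t^-2 - 5*t^-3 + 7*t^-4 - 7*t^-5 + 6*t^-6 - 5*t^-7 + 3*t^-8 - t^-9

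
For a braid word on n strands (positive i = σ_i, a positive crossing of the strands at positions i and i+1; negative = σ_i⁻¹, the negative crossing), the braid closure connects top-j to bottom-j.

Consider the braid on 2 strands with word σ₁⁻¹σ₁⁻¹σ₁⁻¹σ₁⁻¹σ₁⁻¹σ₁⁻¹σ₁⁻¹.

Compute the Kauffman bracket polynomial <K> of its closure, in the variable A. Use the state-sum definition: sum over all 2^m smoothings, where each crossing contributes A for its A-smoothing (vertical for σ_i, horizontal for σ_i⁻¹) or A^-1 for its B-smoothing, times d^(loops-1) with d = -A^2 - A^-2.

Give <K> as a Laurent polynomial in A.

A^19 - A^15 + A^11 - A^7 + A^3 - A^-1 - A^-9

Derivation:
Braid: s1^-1 s1^-1 s1^-1 s1^-1 s1^-1 s1^-1 s1^-1 on 2 strands, 7 crossings.
Writhe w = (#positive) - (#negative) = 0 - 7 = -7.
Enumerate smoothing states for the bracket polynomial. There are 2^7 = 128 states.
Each crossing splits two ways (0=vertical, 1=horizontal). The state's weight is A^(#A-smoothings - #B-smoothings) * d^(loops - 1).
Tabulate the states by total A-exponent and number of loops L (A-exp: L × count):
  A^7: L=7 ×1
  A^5: L=6 ×7
  A^3: L=5 ×21
  A^1: L=4 ×35
  A^-1: L=3 ×35
  A^-3: L=2 ×21
  A^-5: L=1 ×7
  A^-7: L=2 ×1
Each group contributes A^e * Σ count * d^(L-1):
Powers of d = -A^2 - A^-2: d^2 = A^4 + 2 + A^-4; d^3 = -A^6 - 3*A^2 - 3*A^-2 - A^-6; d^4 = A^8 + 4*A^4 + 6 + 4*A^-4 + A^-8; d^5 = -A^10 - 5*A^6 - 10*A^2 - 10*A^-2 - 5*A^-6 - A^-10; d^6 = A^12 + 6*A^8 + 15*A^4 + 20 + 15*A^-4 + 6*A^-8 + A^-12.
  A^7 * (d^6) = A^19 + 6*A^15 + 15*A^11 + 20*A^7 + 15*A^3 + 6*A^-1 + A^-5
  A^5 * (7*d^5) = -7*A^15 - 35*A^11 - 70*A^7 - 70*A^3 - 35*A^-1 - 7*A^-5
  A^3 * (21*d^4) = 21*A^11 + 84*A^7 + 126*A^3 + 84*A^-1 + 21*A^-5
  A^1 * (35*d^3) = -35*A^7 - 105*A^3 - 105*A^-1 - 35*A^-5
  A^-1 * (35*d^2) = 35*A^3 + 70*A^-1 + 35*A^-5
  A^-3 * (21*d) = -21*A^-1 - 21*A^-5
  A^-5 * (7) = 7*A^-5
  A^-7 * (d) = -A^-5 - A^-9
Summing the groups: <K> = A^19 - A^15 + A^11 - A^7 + A^3 - A^-1 - A^-9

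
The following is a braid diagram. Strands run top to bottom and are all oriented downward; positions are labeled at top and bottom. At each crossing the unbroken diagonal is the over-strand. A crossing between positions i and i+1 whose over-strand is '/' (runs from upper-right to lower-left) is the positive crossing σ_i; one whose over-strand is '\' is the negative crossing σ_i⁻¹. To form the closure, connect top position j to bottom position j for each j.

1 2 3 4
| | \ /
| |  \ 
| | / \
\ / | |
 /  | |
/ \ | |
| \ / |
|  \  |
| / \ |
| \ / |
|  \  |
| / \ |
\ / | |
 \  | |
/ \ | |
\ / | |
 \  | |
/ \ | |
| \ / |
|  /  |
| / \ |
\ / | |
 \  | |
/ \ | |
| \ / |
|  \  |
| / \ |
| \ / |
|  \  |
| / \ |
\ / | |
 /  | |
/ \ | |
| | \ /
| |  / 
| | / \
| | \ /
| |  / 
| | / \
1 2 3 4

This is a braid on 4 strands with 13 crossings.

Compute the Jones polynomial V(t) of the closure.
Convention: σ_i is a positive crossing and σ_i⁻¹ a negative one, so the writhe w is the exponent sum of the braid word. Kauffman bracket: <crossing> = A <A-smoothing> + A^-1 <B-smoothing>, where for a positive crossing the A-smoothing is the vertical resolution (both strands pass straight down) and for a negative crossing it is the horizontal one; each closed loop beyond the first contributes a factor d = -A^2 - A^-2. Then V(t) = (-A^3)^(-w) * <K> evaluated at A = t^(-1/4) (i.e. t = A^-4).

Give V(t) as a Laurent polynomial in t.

-1 + 4*t^-1 - 5*t^-2 + 7*t^-3 - 7*t^-4 + 6*t^-5 - 5*t^-6 + 3*t^-7 - t^-8

Derivation:
Reading the diagram top to bottom ('/'-over between positions i,i+1 = s_i, '\'-over = s_i^-1): braid word = s3^-1 s1 s2^-1 s2^-1 s1^-1 s1^-1 s2 s1^-1 s2^-1 s2^-1 s1 s3 s3.
The presented braid s3^-1 s1 s2^-1 s2^-1 s1^-1 s1^-1 s2 s1^-1 s2^-1 s2^-1 s1 s3 s3 on 4 strands reduces by inverse Markov moves (closure unchanged at each step):
  Deconjugate: the word is γ·β·γ⁻¹ with γ = s3^-1 (prefix) and γ⁻¹ = s3 (suffix); strip both.
  Destabilize: the word has the form β·s3 where s3 occurs only as the final letter (β ∈ B_3); drop it and the last strand → 3 strands.
Reduced to β = s1 s2^-1 s2^-1 s1^-1 s1^-1 s2 s1^-1 s2^-1 s2^-1 s1 on 3 strands, 10 crossings.
Compute on β:
Braid: s1 s2^-1 s2^-1 s1^-1 s1^-1 s2 s1^-1 s2^-1 s2^-1 s1 on 3 strands, 10 crossings.
Writhe w = (#positive) - (#negative) = 3 - 7 = -4.
Enumerate smoothing states for the bracket polynomial. There are 2^10 = 1024 states.
Each crossing splits two ways (0=vertical, 1=horizontal). The state's weight is A^(#A-smoothings - #B-smoothings) * d^(loops - 1).
Tabulate the states by total A-exponent and number of loops L (A-exp: L × count):
  A^10: L=6 ×1
  A^8: L=5 ×10
  A^6: L=4 ×43, L=6 ×2
  A^4: L=3 ×98, L=5 ×22
  A^2: L=2 ×118, L=4 ×88, L=6 ×4
  A^0: L=1 ×60, L=3 ×162, L=5 ×30
  A^-2: L=2 ×128, L=4 ×79, L=6 ×3
  A^-4: L=1 ×23, L=3 ×84, L=5 ×13
  A^-6: L=2 ×27, L=4 ×18
  A^-8: L=1 ×2, L=3 ×8
  A^-10: L=2 ×1
Each group contributes A^e * Σ count * d^(L-1):
Powers of d = -A^2 - A^-2: d^2 = A^4 + 2 + A^-4; d^3 = -A^6 - 3*A^2 - 3*A^-2 - A^-6; d^4 = A^8 + 4*A^4 + 6 + 4*A^-4 + A^-8; d^5 = -A^10 - 5*A^6 - 10*A^2 - 10*A^-2 - 5*A^-6 - A^-10.
  A^10 * (d^5) = -A^20 - 5*A^16 - 10*A^12 - 10*A^8 - 5*A^4 - 1
  A^8 * (10*d^4) = 10*A^16 + 40*A^12 + 60*A^8 + 40*A^4 + 10
  A^6 * (43*d^3 + 2*d^5) = -2*A^16 - 53*A^12 - 149*A^8 - 149*A^4 - 53 - 2*A^-4
  A^4 * (98*d^2 + 22*d^4) = 22*A^12 + 186*A^8 + 328*A^4 + 186 + 22*A^-4
  A^2 * (118*d + 88*d^3 + 4*d^5) = -4*A^12 - 108*A^8 - 422*A^4 - 422 - 108*A^-4 - 4*A^-8
  A^0 * (60 + 162*d^2 + 30*d^4) = 30*A^8 + 282*A^4 + 564 + 282*A^-4 + 30*A^-8
  A^-2 * (128*d + 79*d^3 + 3*d^5) = -3*A^8 - 94*A^4 - 395 - 395*A^-4 - 94*A^-8 - 3*A^-12
  A^-4 * (23 + 84*d^2 + 13*d^4) = 13*A^4 + 136 + 269*A^-4 + 136*A^-8 + 13*A^-12
  A^-6 * (27*d + 18*d^3) = -18 - 81*A^-4 - 81*A^-8 - 18*A^-12
  A^-8 * (2 + 8*d^2) = 8*A^-4 + 18*A^-8 + 8*A^-12
  A^-10 * (d) = -A^-8 - A^-12
Summing the groups: <K> = -A^20 + 3*A^16 - 5*A^12 + 6*A^8 - 7*A^4 + 7 - 5*A^-4 + 4*A^-8 - A^-12
Normalise by the writhe: (-A^3)^(-w) = (-A^3)^(4) = A^12, so f(A) = A^12 * <K> = -A^32 + 3*A^28 - 5*A^24 + 6*A^20 - 7*A^16 + 7*A^12 - 5*A^8 + 4*A^4 - 1.
Substitute A = t^(-1/4), i.e. A^e → t^(-e/4): V(t) = -1 + 4*t^-1 - 5*t^-2 + 7*t^-3 - 7*t^-4 + 6*t^-5 - 5*t^-6 + 3*t^-7 - t^-8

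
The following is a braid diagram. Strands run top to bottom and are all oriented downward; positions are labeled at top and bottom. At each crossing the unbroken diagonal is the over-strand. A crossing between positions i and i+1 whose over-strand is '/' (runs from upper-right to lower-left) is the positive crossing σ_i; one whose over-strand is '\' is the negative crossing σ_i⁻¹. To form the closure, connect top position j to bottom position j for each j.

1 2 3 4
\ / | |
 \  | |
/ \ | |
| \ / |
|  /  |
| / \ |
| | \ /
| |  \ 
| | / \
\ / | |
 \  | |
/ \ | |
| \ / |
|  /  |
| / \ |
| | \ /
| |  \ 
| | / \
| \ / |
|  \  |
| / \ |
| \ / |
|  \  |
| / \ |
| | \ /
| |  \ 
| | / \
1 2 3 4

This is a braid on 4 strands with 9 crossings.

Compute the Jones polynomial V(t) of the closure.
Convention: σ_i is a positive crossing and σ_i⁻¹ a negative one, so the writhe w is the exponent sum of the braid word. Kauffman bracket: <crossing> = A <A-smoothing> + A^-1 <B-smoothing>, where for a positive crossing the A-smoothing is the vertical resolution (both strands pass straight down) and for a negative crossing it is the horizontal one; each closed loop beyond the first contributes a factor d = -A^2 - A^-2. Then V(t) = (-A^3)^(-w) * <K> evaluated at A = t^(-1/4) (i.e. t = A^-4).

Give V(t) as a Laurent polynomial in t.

Reading the diagram top to bottom ('/'-over between positions i,i+1 = s_i, '\'-over = s_i^-1): braid word = s1^-1 s2 s3^-1 s1^-1 s2 s3^-1 s2^-1 s2^-1 s3^-1.
Braid: s1^-1 s2 s3^-1 s1^-1 s2 s3^-1 s2^-1 s2^-1 s3^-1 on 4 strands, 9 crossings.
Writhe w = (#positive) - (#negative) = 2 - 7 = -5.
Enumerate smoothing states for the bracket polynomial. There are 2^9 = 512 states.
Smooth each crossing (0=||, 1=⌣⌢); contribution A^(Σ sign_k(1-2s_k)) * d^(L-1).
Tabulate the states by total A-exponent and number of loops L (A-exp: L × count):
  A^9: L=5 ×1
  A^7: L=4 ×9
  A^5: L=3 ×33, L=5 ×3
  A^3: L=2 ×59, L=4 ×25
  A^1: L=1 ×42, L=3 ×80, L=5 ×4
  A^-1: L=2 ×93, L=4 ×33
  A^-3: L=1 ×19, L=3 ×58, L=5 ×7
  A^-5: L=2 ×19, L=4 ×16, L=6 ×1
  A^-7: L=3 ×7, L=5 ×2
  A^-9: L=4 ×1
Each group contributes A^e * Σ count * d^(L-1):
Powers of d = -A^2 - A^-2: d^2 = A^4 + 2 + A^-4; d^3 = -A^6 - 3*A^2 - 3*A^-2 - A^-6; d^4 = A^8 + 4*A^4 + 6 + 4*A^-4 + A^-8; d^5 = -A^10 - 5*A^6 - 10*A^2 - 10*A^-2 - 5*A^-6 - A^-10.
  A^9 * (d^4) = A^17 + 4*A^13 + 6*A^9 + 4*A^5 + A
  A^7 * (9*d^3) = -9*A^13 - 27*A^9 - 27*A^5 - 9*A
  A^5 * (33*d^2 + 3*d^4) = 3*A^13 + 45*A^9 + 84*A^5 + 45*A + 3*A^-3
  A^3 * (59*d + 25*d^3) = -25*A^9 - 134*A^5 - 134*A - 25*A^-3
  A^1 * (42 + 80*d^2 + 4*d^4) = 4*A^9 + 96*A^5 + 226*A + 96*A^-3 + 4*A^-7
  A^-1 * (93*d + 33*d^3) = -33*A^5 - 192*A - 192*A^-3 - 33*A^-7
  A^-3 * (19 + 58*d^2 + 7*d^4) = 7*A^5 + 86*A + 177*A^-3 + 86*A^-7 + 7*A^-11
  A^-5 * (19*d + 16*d^3 + d^5) = -A^5 - 21*A - 77*A^-3 - 77*A^-7 - 21*A^-11 - A^-15
  A^-7 * (7*d^2 + 2*d^4) = 2*A + 15*A^-3 + 26*A^-7 + 15*A^-11 + 2*A^-15
  A^-9 * (d^3) = -A^-3 - 3*A^-7 - 3*A^-11 - A^-15
Summing the groups: <K> = A^17 - 2*A^13 + 3*A^9 - 4*A^5 + 4*A - 4*A^-3 + 3*A^-7 - 2*A^-11
Normalise by the writhe: (-A^3)^(-w) = (-A^3)^(5) = -A^15, so f(A) = -A^15 * <K> = -A^32 + 2*A^28 - 3*A^24 + 4*A^20 - 4*A^16 + 4*A^12 - 3*A^8 + 2*A^4.
Substitute A = t^(-1/4), i.e. A^e → t^(-e/4): V(t) = 2*t^-1 - 3*t^-2 + 4*t^-3 - 4*t^-4 + 4*t^-5 - 3*t^-6 + 2*t^-7 - t^-8

Answer: 2*t^-1 - 3*t^-2 + 4*t^-3 - 4*t^-4 + 4*t^-5 - 3*t^-6 + 2*t^-7 - t^-8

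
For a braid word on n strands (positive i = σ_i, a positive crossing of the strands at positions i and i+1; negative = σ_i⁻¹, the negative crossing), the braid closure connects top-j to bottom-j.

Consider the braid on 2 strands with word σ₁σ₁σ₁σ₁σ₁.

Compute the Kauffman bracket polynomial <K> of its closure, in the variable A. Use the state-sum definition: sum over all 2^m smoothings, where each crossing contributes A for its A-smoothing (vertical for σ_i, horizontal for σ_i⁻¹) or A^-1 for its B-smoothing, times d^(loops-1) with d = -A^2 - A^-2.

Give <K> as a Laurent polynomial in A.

-A^7 - A^-1 + A^-5 - A^-9 + A^-13

Derivation:
Braid: s1 s1 s1 s1 s1 on 2 strands, 5 crossings.
Writhe w = (#positive) - (#negative) = 5 - 0 = 5.
State-sum expansion of <K>. There are 2^5 = 32 states.
Smooth each crossing (0=||, 1=⌣⌢); contribution A^(Σ sign_k(1-2s_k)) * d^(L-1).
  state 00000: A-exp=+5, loops=2, term = A^5 * d^1
  state 00001: A-exp=+3, loops=1, term = A^3 * d^0
  state 00010: A-exp=+3, loops=1, term = A^3 * d^0
  state 00011: A-exp=+1, loops=2, term = A^1 * d^1
  state 00100: A-exp=+3, loops=1, term = A^3 * d^0
  state 00101: A-exp=+1, loops=2, term = A^1 * d^1
  state 00110: A-exp=+1, loops=2, term = A^1 * d^1
  state 00111: A-exp=-1, loops=3, term = A^-1 * d^2
  state 01000: A-exp=+3, loops=1, term = A^3 * d^0
  state 01001: A-exp=+1, loops=2, term = A^1 * d^1
  state 01010: A-exp=+1, loops=2, term = A^1 * d^1
  state 01011: A-exp=-1, loops=3, term = A^-1 * d^2
  state 01100: A-exp=+1, loops=2, term = A^1 * d^1
  state 01101: A-exp=-1, loops=3, term = A^-1 * d^2
  state 01110: A-exp=-1, loops=3, term = A^-1 * d^2
  state 01111: A-exp=-3, loops=4, term = A^-3 * d^3
  state 10000: A-exp=+3, loops=1, term = A^3 * d^0
  state 10001: A-exp=+1, loops=2, term = A^1 * d^1
  state 10010: A-exp=+1, loops=2, term = A^1 * d^1
  state 10011: A-exp=-1, loops=3, term = A^-1 * d^2
  state 10100: A-exp=+1, loops=2, term = A^1 * d^1
  state 10101: A-exp=-1, loops=3, term = A^-1 * d^2
  state 10110: A-exp=-1, loops=3, term = A^-1 * d^2
  state 10111: A-exp=-3, loops=4, term = A^-3 * d^3
  state 11000: A-exp=+1, loops=2, term = A^1 * d^1
  state 11001: A-exp=-1, loops=3, term = A^-1 * d^2
  state 11010: A-exp=-1, loops=3, term = A^-1 * d^2
  state 11011: A-exp=-3, loops=4, term = A^-3 * d^3
  state 11100: A-exp=-1, loops=3, term = A^-1 * d^2
  state 11101: A-exp=-3, loops=4, term = A^-3 * d^3
  state 11110: A-exp=-3, loops=4, term = A^-3 * d^3
  state 11111: A-exp=-5, loops=5, term = A^-5 * d^4
Collect the terms by A-exponent (count of states per loop number):
Powers of d = -A^2 - A^-2: d^2 = A^4 + 2 + A^-4; d^3 = -A^6 - 3*A^2 - 3*A^-2 - A^-6; d^4 = A^8 + 4*A^4 + 6 + 4*A^-4 + A^-8.
  A^5 * (d) = -A^7 - A^3
  A^3 * (5) = 5*A^3
  A^1 * (10*d) = -10*A^3 - 10*A^-1
  A^-1 * (10*d^2) = 10*A^3 + 20*A^-1 + 10*A^-5
  A^-3 * (5*d^3) = -5*A^3 - 15*A^-1 - 15*A^-5 - 5*A^-9
  A^-5 * (d^4) = A^3 + 4*A^-1 + 6*A^-5 + 4*A^-9 + A^-13
Summing the groups: <K> = -A^7 - A^-1 + A^-5 - A^-9 + A^-13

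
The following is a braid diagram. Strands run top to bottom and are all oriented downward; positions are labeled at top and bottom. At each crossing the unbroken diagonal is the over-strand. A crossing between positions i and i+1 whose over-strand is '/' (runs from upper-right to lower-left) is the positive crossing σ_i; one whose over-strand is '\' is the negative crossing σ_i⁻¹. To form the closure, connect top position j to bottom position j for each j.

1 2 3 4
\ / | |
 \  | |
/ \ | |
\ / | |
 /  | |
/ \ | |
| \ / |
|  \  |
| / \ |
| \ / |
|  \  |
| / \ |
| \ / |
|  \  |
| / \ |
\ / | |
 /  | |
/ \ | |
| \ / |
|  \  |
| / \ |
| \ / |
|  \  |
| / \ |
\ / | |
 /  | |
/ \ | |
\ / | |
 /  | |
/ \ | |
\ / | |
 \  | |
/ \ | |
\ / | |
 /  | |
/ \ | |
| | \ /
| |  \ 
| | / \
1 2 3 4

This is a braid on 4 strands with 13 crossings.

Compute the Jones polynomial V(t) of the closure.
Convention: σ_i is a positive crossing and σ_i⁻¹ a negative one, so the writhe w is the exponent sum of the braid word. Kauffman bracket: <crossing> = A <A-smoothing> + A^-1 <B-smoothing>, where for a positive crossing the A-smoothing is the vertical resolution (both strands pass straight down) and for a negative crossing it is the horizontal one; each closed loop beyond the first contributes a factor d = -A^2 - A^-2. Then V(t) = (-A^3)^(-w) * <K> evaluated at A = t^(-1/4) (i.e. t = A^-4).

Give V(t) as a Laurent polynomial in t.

Reading the diagram top to bottom ('/'-over between positions i,i+1 = s_i, '\'-over = s_i^-1): braid word = s1^-1 s1 s2^-1 s2^-1 s2^-1 s1 s2^-1 s2^-1 s1 s1 s1^-1 s1 s3^-1.
The presented braid s1^-1 s1 s2^-1 s2^-1 s2^-1 s1 s2^-1 s2^-1 s1 s1 s1^-1 s1 s3^-1 on 4 strands reduces by inverse Markov moves (closure unchanged at each step):
  Destabilize: the word has the form β·s3^-1 where s3^-1 occurs only as the final letter (β ∈ B_3); drop it and the last strand → 3 strands.
  Deconjugate: the word is γ·β·γ⁻¹ with γ = s1^-1 s1 (prefix) and γ⁻¹ = s1^-1 s1 (suffix); strip both.
Reduced to β = s2^-1 s2^-1 s2^-1 s1 s2^-1 s2^-1 s1 s1 on 3 strands, 8 crossings.
Compute on β:
Braid: s2^-1 s2^-1 s2^-1 s1 s2^-1 s2^-1 s1 s1 on 3 strands, 8 crossings.
Writhe w = (#positive) - (#negative) = 3 - 5 = -2.
Computing the Kauffman bracket via state sum. There are 2^8 = 256 states.
Each crossing splits two ways (0=vertical, 1=horizontal). The state's weight is A^(#A-smoothings - #B-smoothings) * d^(loops - 1).
Tabulate the states by total A-exponent and number of loops L (A-exp: L × count):
  A^8: L=6 ×1
  A^6: L=5 ×8
  A^4: L=4 ×27, L=6 ×1
  A^2: L=3 ×50, L=5 ×6
  A^0: L=2 ×53, L=4 ×17
  A^-2: L=1 ×27, L=3 ×28, L=5 ×1
  A^-4: L=2 ×24, L=4 ×4
  A^-6: L=3 ×8
  A^-8: L=4 ×1
Each group contributes A^e * Σ count * d^(L-1):
Powers of d = -A^2 - A^-2: d^2 = A^4 + 2 + A^-4; d^3 = -A^6 - 3*A^2 - 3*A^-2 - A^-6; d^4 = A^8 + 4*A^4 + 6 + 4*A^-4 + A^-8; d^5 = -A^10 - 5*A^6 - 10*A^2 - 10*A^-2 - 5*A^-6 - A^-10.
  A^8 * (d^5) = -A^18 - 5*A^14 - 10*A^10 - 10*A^6 - 5*A^2 - A^-2
  A^6 * (8*d^4) = 8*A^14 + 32*A^10 + 48*A^6 + 32*A^2 + 8*A^-2
  A^4 * (27*d^3 + d^5) = -A^14 - 32*A^10 - 91*A^6 - 91*A^2 - 32*A^-2 - A^-6
  A^2 * (50*d^2 + 6*d^4) = 6*A^10 + 74*A^6 + 136*A^2 + 74*A^-2 + 6*A^-6
  A^0 * (53*d + 17*d^3) = -17*A^6 - 104*A^2 - 104*A^-2 - 17*A^-6
  A^-2 * (27 + 28*d^2 + d^4) = A^6 + 32*A^2 + 89*A^-2 + 32*A^-6 + A^-10
  A^-4 * (24*d + 4*d^3) = -4*A^2 - 36*A^-2 - 36*A^-6 - 4*A^-10
  A^-6 * (8*d^2) = 8*A^-2 + 16*A^-6 + 8*A^-10
  A^-8 * (d^3) = -A^-2 - 3*A^-6 - 3*A^-10 - A^-14
Summing the groups: <K> = -A^18 + 2*A^14 - 4*A^10 + 5*A^6 - 4*A^2 + 5*A^-2 - 3*A^-6 + 2*A^-10 - A^-14
Normalise by the writhe: (-A^3)^(-w) = (-A^3)^(2) = A^6, so f(A) = A^6 * <K> = -A^24 + 2*A^20 - 4*A^16 + 5*A^12 - 4*A^8 + 5*A^4 - 3 + 2*A^-4 - A^-8.
Substitute A = t^(-1/4), i.e. A^e → t^(-e/4): V(t) = -t^2 + 2*t - 3 + 5*t^-1 - 4*t^-2 + 5*t^-3 - 4*t^-4 + 2*t^-5 - t^-6

Answer: -t^2 + 2*t - 3 + 5*t^-1 - 4*t^-2 + 5*t^-3 - 4*t^-4 + 2*t^-5 - t^-6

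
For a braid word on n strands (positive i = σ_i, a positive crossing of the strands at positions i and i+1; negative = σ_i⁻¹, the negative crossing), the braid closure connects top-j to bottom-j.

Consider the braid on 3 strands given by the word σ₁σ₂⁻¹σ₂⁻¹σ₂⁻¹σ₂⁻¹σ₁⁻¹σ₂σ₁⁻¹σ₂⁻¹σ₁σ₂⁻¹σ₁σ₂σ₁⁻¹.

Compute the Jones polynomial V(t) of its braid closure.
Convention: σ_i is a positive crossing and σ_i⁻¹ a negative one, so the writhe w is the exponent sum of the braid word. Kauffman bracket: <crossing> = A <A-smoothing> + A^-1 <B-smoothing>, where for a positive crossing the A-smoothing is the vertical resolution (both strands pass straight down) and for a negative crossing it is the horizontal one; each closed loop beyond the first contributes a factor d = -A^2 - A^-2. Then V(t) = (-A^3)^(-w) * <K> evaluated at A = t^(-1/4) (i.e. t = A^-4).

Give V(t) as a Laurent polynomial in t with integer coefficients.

-1 + 3*t^-1 - 3*t^-2 + 5*t^-3 - 5*t^-4 + 4*t^-5 - 3*t^-6 + 2*t^-7 - t^-8

Derivation:
The presented braid s1 s2^-1 s2^-1 s2^-1 s2^-1 s1^-1 s2 s1^-1 s2^-1 s1 s2^-1 s1 s2 s1^-1 on 3 strands reduces by inverse Markov moves (closure unchanged at each step):
  Deconjugate: the word is γ·β·γ⁻¹ with γ = s1 s2^-1 (prefix) and γ⁻¹ = s2 s1^-1 (suffix); strip both.
Reduced to β = s2^-1 s2^-1 s2^-1 s1^-1 s2 s1^-1 s2^-1 s1 s2^-1 s1 on 3 strands, 10 crossings.
Compute on β:
Braid: s2^-1 s2^-1 s2^-1 s1^-1 s2 s1^-1 s2^-1 s1 s2^-1 s1 on 3 strands, 10 crossings.
Writhe w = (#positive) - (#negative) = 3 - 7 = -4.
Enumerate smoothing states for the bracket polynomial. There are 2^10 = 1024 states.
For each crossing: s=0 is the vertical smoothing, s=1 horizontal. Crossing k contributes A^(sign_k * (1 - 2*s_k)); loop factor d = -A^2 - A^-2.
Tabulate the states by total A-exponent and number of loops L (A-exp: L × count):
  A^10: L=6 ×1
  A^8: L=5 ×10
  A^6: L=4 ×41, L=6 ×4
  A^4: L=3 ×88, L=5 ×31, L=7 ×1
  A^2: L=2 ×102, L=4 ×99, L=6 ×9
  A^0: L=1 ×54, L=3 ×162, L=5 ×36
  A^-2: L=2 ×134, L=4 ×74, L=6 ×2
  A^-4: L=1 ×30, L=3 ×82, L=5 ×8
  A^-6: L=2 ×32, L=4 ×13
  A^-8: L=1 ×3, L=3 ×7
  A^-10: L=2 ×1
Each group contributes A^e * Σ count * d^(L-1):
Powers of d = -A^2 - A^-2: d^2 = A^4 + 2 + A^-4; d^3 = -A^6 - 3*A^2 - 3*A^-2 - A^-6; d^4 = A^8 + 4*A^4 + 6 + 4*A^-4 + A^-8; d^5 = -A^10 - 5*A^6 - 10*A^2 - 10*A^-2 - 5*A^-6 - A^-10; d^6 = A^12 + 6*A^8 + 15*A^4 + 20 + 15*A^-4 + 6*A^-8 + A^-12.
  A^10 * (d^5) = -A^20 - 5*A^16 - 10*A^12 - 10*A^8 - 5*A^4 - 1
  A^8 * (10*d^4) = 10*A^16 + 40*A^12 + 60*A^8 + 40*A^4 + 10
  A^6 * (41*d^3 + 4*d^5) = -4*A^16 - 61*A^12 - 163*A^8 - 163*A^4 - 61 - 4*A^-4
  A^4 * (88*d^2 + 31*d^4 + d^6) = A^16 + 37*A^12 + 227*A^8 + 382*A^4 + 227 + 37*A^-4 + A^-8
  A^2 * (102*d + 99*d^3 + 9*d^5) = -9*A^12 - 144*A^8 - 489*A^4 - 489 - 144*A^-4 - 9*A^-8
  A^0 * (54 + 162*d^2 + 36*d^4) = 36*A^8 + 306*A^4 + 594 + 306*A^-4 + 36*A^-8
  A^-2 * (134*d + 74*d^3 + 2*d^5) = -2*A^8 - 84*A^4 - 376 - 376*A^-4 - 84*A^-8 - 2*A^-12
  A^-4 * (30 + 82*d^2 + 8*d^4) = 8*A^4 + 114 + 242*A^-4 + 114*A^-8 + 8*A^-12
  A^-6 * (32*d + 13*d^3) = -13 - 71*A^-4 - 71*A^-8 - 13*A^-12
  A^-8 * (3 + 7*d^2) = 7*A^-4 + 17*A^-8 + 7*A^-12
  A^-10 * (d) = -A^-8 - A^-12
Summing the groups: <K> = -A^20 + 2*A^16 - 3*A^12 + 4*A^8 - 5*A^4 + 5 - 3*A^-4 + 3*A^-8 - A^-12
Normalise by the writhe: (-A^3)^(-w) = (-A^3)^(4) = A^12, so f(A) = A^12 * <K> = -A^32 + 2*A^28 - 3*A^24 + 4*A^20 - 5*A^16 + 5*A^12 - 3*A^8 + 3*A^4 - 1.
Substitute A = t^(-1/4), i.e. A^e → t^(-e/4): V(t) = -1 + 3*t^-1 - 3*t^-2 + 5*t^-3 - 5*t^-4 + 4*t^-5 - 3*t^-6 + 2*t^-7 - t^-8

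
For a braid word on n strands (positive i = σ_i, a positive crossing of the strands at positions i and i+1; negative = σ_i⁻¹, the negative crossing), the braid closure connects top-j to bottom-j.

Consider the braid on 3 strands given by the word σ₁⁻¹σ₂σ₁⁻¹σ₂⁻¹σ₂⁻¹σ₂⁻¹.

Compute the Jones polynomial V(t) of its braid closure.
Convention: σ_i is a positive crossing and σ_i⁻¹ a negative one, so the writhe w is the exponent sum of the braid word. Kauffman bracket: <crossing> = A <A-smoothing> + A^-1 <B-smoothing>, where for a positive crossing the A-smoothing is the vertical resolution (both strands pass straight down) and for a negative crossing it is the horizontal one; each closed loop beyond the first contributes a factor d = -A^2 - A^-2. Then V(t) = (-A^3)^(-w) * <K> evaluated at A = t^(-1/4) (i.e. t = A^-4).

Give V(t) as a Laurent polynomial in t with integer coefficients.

Braid: s1^-1 s2 s1^-1 s2^-1 s2^-1 s2^-1 on 3 strands, 6 crossings.
Writhe w = (#positive) - (#negative) = 1 - 5 = -4.
Computing the Kauffman bracket via state sum. There are 2^6 = 64 states.
Smooth each crossing (0=||, 1=⌣⌢); contribution A^(Σ sign_k(1-2s_k)) * d^(L-1).
Tabulate the states by total A-exponent and number of loops L (A-exp: L × count):
  A^6: L=4 ×1
  A^4: L=3 ×6
  A^2: L=2 ×12, L=4 ×3
  A^0: L=1 ×9, L=3 ×10, L=5 ×1
  A^-2: L=2 ×12, L=4 ×3
  A^-4: L=1 ×2, L=3 ×4
  A^-6: L=2 ×1
Each group contributes A^e * Σ count * d^(L-1):
Powers of d = -A^2 - A^-2: d^2 = A^4 + 2 + A^-4; d^3 = -A^6 - 3*A^2 - 3*A^-2 - A^-6; d^4 = A^8 + 4*A^4 + 6 + 4*A^-4 + A^-8.
  A^6 * (d^3) = -A^12 - 3*A^8 - 3*A^4 - 1
  A^4 * (6*d^2) = 6*A^8 + 12*A^4 + 6
  A^2 * (12*d + 3*d^3) = -3*A^8 - 21*A^4 - 21 - 3*A^-4
  A^0 * (9 + 10*d^2 + d^4) = A^8 + 14*A^4 + 35 + 14*A^-4 + A^-8
  A^-2 * (12*d + 3*d^3) = -3*A^4 - 21 - 21*A^-4 - 3*A^-8
  A^-4 * (2 + 4*d^2) = 4 + 10*A^-4 + 4*A^-8
  A^-6 * (d) = -A^-4 - A^-8
Summing the groups: <K> = -A^12 + A^8 - A^4 + 2 - A^-4 + A^-8
Normalise by the writhe: (-A^3)^(-w) = (-A^3)^(4) = A^12, so f(A) = A^12 * <K> = -A^24 + A^20 - A^16 + 2*A^12 - A^8 + A^4.
Substitute A = t^(-1/4), i.e. A^e → t^(-e/4): V(t) = t^-1 - t^-2 + 2*t^-3 - t^-4 + t^-5 - t^-6

Answer: t^-1 - t^-2 + 2*t^-3 - t^-4 + t^-5 - t^-6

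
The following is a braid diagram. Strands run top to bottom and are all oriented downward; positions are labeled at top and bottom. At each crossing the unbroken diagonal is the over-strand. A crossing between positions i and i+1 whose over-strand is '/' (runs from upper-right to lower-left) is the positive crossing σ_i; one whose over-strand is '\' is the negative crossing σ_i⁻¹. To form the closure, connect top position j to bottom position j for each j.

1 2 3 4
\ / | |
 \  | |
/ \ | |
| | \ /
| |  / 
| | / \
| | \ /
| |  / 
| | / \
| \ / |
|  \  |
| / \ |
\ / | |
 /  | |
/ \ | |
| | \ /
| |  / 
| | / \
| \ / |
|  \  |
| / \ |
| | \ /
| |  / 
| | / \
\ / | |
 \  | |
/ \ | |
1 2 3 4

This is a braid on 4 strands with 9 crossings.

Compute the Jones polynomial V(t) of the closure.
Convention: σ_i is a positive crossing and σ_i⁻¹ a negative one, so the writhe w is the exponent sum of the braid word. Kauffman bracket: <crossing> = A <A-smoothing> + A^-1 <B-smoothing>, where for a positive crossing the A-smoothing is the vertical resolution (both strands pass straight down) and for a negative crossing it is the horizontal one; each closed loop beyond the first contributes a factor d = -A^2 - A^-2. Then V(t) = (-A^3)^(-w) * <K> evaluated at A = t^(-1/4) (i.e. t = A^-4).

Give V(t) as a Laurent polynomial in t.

t^5 - 2*t^4 + 3*t^3 - 3*t^2 + 3*t - 3 + 2*t^-1 - t^-2 + t^-3

Derivation:
Reading the diagram top to bottom ('/'-over between positions i,i+1 = s_i, '\'-over = s_i^-1): braid word = s1^-1 s3 s3 s2^-1 s1 s3 s2^-1 s3 s1^-1.
Braid: s1^-1 s3 s3 s2^-1 s1 s3 s2^-1 s3 s1^-1 on 4 strands, 9 crossings.
Writhe w = (#positive) - (#negative) = 5 - 4 = 1.
Enumerate smoothing states for the bracket polynomial. There are 2^9 = 512 states.
Each crossing splits two ways (0=vertical, 1=horizontal). The state's weight is A^(#A-smoothings - #B-smoothings) * d^(loops - 1).
Tabulate the states by total A-exponent and number of loops L (A-exp: L × count):
  A^9: L=4 ×1
  A^7: L=3 ×9
  A^5: L=2 ×29, L=4 ×7
  A^3: L=1 ×30, L=3 ×52, L=5 ×2
  A^1: L=2 ×83, L=4 ×43
  A^-1: L=1 ×11, L=3 ×93, L=5 ×22
  A^-3: L=2 ×19, L=4 ×58, L=6 ×7
  A^-5: L=3 ×15, L=5 ×20, L=7 ×1
  A^-7: L=4 ×6, L=6 ×3
  A^-9: L=5 ×1
Each group contributes A^e * Σ count * d^(L-1):
Powers of d = -A^2 - A^-2: d^2 = A^4 + 2 + A^-4; d^3 = -A^6 - 3*A^2 - 3*A^-2 - A^-6; d^4 = A^8 + 4*A^4 + 6 + 4*A^-4 + A^-8; d^5 = -A^10 - 5*A^6 - 10*A^2 - 10*A^-2 - 5*A^-6 - A^-10; d^6 = A^12 + 6*A^8 + 15*A^4 + 20 + 15*A^-4 + 6*A^-8 + A^-12.
  A^9 * (d^3) = -A^15 - 3*A^11 - 3*A^7 - A^3
  A^7 * (9*d^2) = 9*A^11 + 18*A^7 + 9*A^3
  A^5 * (29*d + 7*d^3) = -7*A^11 - 50*A^7 - 50*A^3 - 7*A^-1
  A^3 * (30 + 52*d^2 + 2*d^4) = 2*A^11 + 60*A^7 + 146*A^3 + 60*A^-1 + 2*A^-5
  A^1 * (83*d + 43*d^3) = -43*A^7 - 212*A^3 - 212*A^-1 - 43*A^-5
  A^-1 * (11 + 93*d^2 + 22*d^4) = 22*A^7 + 181*A^3 + 329*A^-1 + 181*A^-5 + 22*A^-9
  A^-3 * (19*d + 58*d^3 + 7*d^5) = -7*A^7 - 93*A^3 - 263*A^-1 - 263*A^-5 - 93*A^-9 - 7*A^-13
  A^-5 * (15*d^2 + 20*d^4 + d^6) = A^7 + 26*A^3 + 110*A^-1 + 170*A^-5 + 110*A^-9 + 26*A^-13 + A^-17
  A^-7 * (6*d^3 + 3*d^5) = -3*A^3 - 21*A^-1 - 48*A^-5 - 48*A^-9 - 21*A^-13 - 3*A^-17
  A^-9 * (d^4) = A^-1 + 4*A^-5 + 6*A^-9 + 4*A^-13 + A^-17
Summing the groups: <K> = -A^15 + A^11 - 2*A^7 + 3*A^3 - 3*A^-1 + 3*A^-5 - 3*A^-9 + 2*A^-13 - A^-17
Normalise by the writhe: (-A^3)^(-w) = (-A^3)^(-1) = -A^-3, so f(A) = -A^-3 * <K> = A^12 - A^8 + 2*A^4 - 3 + 3*A^-4 - 3*A^-8 + 3*A^-12 - 2*A^-16 + A^-20.
Substitute A = t^(-1/4), i.e. A^e → t^(-e/4): V(t) = t^5 - 2*t^4 + 3*t^3 - 3*t^2 + 3*t - 3 + 2*t^-1 - t^-2 + t^-3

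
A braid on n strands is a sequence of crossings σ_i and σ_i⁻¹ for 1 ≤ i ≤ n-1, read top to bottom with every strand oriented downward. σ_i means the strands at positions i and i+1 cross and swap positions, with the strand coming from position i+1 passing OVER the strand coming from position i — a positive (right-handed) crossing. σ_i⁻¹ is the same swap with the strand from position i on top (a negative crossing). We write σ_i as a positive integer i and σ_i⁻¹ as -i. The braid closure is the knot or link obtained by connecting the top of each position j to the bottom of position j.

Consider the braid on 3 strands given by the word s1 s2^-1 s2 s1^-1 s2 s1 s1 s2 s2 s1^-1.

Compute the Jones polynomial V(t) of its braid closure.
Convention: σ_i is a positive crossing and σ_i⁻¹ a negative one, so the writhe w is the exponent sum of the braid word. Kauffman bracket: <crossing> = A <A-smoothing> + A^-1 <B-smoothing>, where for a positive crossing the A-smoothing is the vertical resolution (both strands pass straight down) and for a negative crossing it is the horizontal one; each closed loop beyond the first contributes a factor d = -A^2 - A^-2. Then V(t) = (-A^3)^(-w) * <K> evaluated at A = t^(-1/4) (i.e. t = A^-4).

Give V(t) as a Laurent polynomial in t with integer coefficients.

The presented braid s1 s2^-1 s2 s1^-1 s2 s1 s1 s2 s2 s1^-1 on 3 strands reduces by inverse Markov moves (closure unchanged at each step):
  Deconjugate: the word is γ·β·γ⁻¹ with γ = s1 (prefix) and γ⁻¹ = s1^-1 (suffix); strip both.
  Deconjugate: the word is γ·β·γ⁻¹ with γ = s2^-1 (prefix) and γ⁻¹ = s2 (suffix); strip both.
Reduced to β = s2 s1^-1 s2 s1 s1 s2 on 3 strands, 6 crossings.
Compute on β:
Braid: s2 s1^-1 s2 s1 s1 s2 on 3 strands, 6 crossings.
Writhe w = (#positive) - (#negative) = 5 - 1 = 4.
State-sum expansion of <K>. There are 2^6 = 64 states.
Smooth each crossing (0=||, 1=⌣⌢); contribution A^(Σ sign_k(1-2s_k)) * d^(L-1).
Tabulate the states by total A-exponent and number of loops L (A-exp: L × count):
  A^6: L=2 ×1
  A^4: L=1 ×3, L=3 ×3
  A^2: L=2 ×14, L=4 ×1
  A^0: L=1 ×10, L=3 ×10
  A^-2: L=2 ×13, L=4 ×2
  A^-4: L=3 ×6
  A^-6: L=4 ×1
Each group contributes A^e * Σ count * d^(L-1):
Powers of d = -A^2 - A^-2: d^2 = A^4 + 2 + A^-4; d^3 = -A^6 - 3*A^2 - 3*A^-2 - A^-6.
  A^6 * (d) = -A^8 - A^4
  A^4 * (3 + 3*d^2) = 3*A^8 + 9*A^4 + 3
  A^2 * (14*d + d^3) = -A^8 - 17*A^4 - 17 - A^-4
  A^0 * (10 + 10*d^2) = 10*A^4 + 30 + 10*A^-4
  A^-2 * (13*d + 2*d^3) = -2*A^4 - 19 - 19*A^-4 - 2*A^-8
  A^-4 * (6*d^2) = 6 + 12*A^-4 + 6*A^-8
  A^-6 * (d^3) = -1 - 3*A^-4 - 3*A^-8 - A^-12
Summing the groups: <K> = A^8 - A^4 + 2 - A^-4 + A^-8 - A^-12
Normalise by the writhe: (-A^3)^(-w) = (-A^3)^(-4) = A^-12, so f(A) = A^-12 * <K> = A^-4 - A^-8 + 2*A^-12 - A^-16 + A^-20 - A^-24.
Substitute A = t^(-1/4), i.e. A^e → t^(-e/4): V(t) = -t^6 + t^5 - t^4 + 2*t^3 - t^2 + t

Answer: -t^6 + t^5 - t^4 + 2*t^3 - t^2 + t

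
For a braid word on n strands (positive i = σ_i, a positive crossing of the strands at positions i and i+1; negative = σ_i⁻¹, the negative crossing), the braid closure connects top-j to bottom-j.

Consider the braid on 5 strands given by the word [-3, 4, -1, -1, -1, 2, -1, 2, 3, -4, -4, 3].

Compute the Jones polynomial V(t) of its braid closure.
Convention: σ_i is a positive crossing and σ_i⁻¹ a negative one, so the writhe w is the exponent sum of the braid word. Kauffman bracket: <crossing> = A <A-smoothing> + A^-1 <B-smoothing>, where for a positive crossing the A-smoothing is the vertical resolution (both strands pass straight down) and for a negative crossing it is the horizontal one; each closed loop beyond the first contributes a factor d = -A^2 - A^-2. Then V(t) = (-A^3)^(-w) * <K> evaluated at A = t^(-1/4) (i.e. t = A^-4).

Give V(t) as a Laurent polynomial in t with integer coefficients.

t - 1 + 2*t^-1 - 2*t^-2 + 2*t^-3 - 2*t^-4 + t^-5

Derivation:
The presented braid s3^-1 s4 s1^-1 s1^-1 s1^-1 s2 s1^-1 s2 s3 s4^-1 s4^-1 s3 on 5 strands reduces by inverse Markov moves (closure unchanged at each step):
  Deconjugate: the word is γ·β·γ⁻¹ with γ = s3^-1 s4 (prefix) and γ⁻¹ = s4^-1 s3 (suffix); strip both.
  Destabilize: the word has the form β·s4^-1 where s4^-1 occurs only as the final letter (β ∈ B_4); drop it and the last strand → 4 strands.
  Destabilize: the word has the form β·s3 where s3 occurs only as the final letter (β ∈ B_3); drop it and the last strand → 3 strands.
Reduced to β = s1^-1 s1^-1 s1^-1 s2 s1^-1 s2 on 3 strands, 6 crossings.
Compute on β:
Braid: s1^-1 s1^-1 s1^-1 s2 s1^-1 s2 on 3 strands, 6 crossings.
Writhe w = (#positive) - (#negative) = 2 - 4 = -2.
State-sum expansion of <K>. There are 2^6 = 64 states.
Smooth each crossing (0=||, 1=⌣⌢); contribution A^(Σ sign_k(1-2s_k)) * d^(L-1).
Tabulate the states by total A-exponent and number of loops L (A-exp: L × count):
  A^6: L=5 ×1
  A^4: L=4 ×6
  A^2: L=3 ×15
  A^0: L=2 ×19, L=4 ×1
  A^-2: L=1 ×11, L=3 ×4
  A^-4: L=2 ×6
  A^-6: L=3 ×1
Each group contributes A^e * Σ count * d^(L-1):
Powers of d = -A^2 - A^-2: d^2 = A^4 + 2 + A^-4; d^3 = -A^6 - 3*A^2 - 3*A^-2 - A^-6; d^4 = A^8 + 4*A^4 + 6 + 4*A^-4 + A^-8.
  A^6 * (d^4) = A^14 + 4*A^10 + 6*A^6 + 4*A^2 + A^-2
  A^4 * (6*d^3) = -6*A^10 - 18*A^6 - 18*A^2 - 6*A^-2
  A^2 * (15*d^2) = 15*A^6 + 30*A^2 + 15*A^-2
  A^0 * (19*d + d^3) = -A^6 - 22*A^2 - 22*A^-2 - A^-6
  A^-2 * (11 + 4*d^2) = 4*A^2 + 19*A^-2 + 4*A^-6
  A^-4 * (6*d) = -6*A^-2 - 6*A^-6
  A^-6 * (d^2) = A^-2 + 2*A^-6 + A^-10
Summing the groups: <K> = A^14 - 2*A^10 + 2*A^6 - 2*A^2 + 2*A^-2 - A^-6 + A^-10
Normalise by the writhe: (-A^3)^(-w) = (-A^3)^(2) = A^6, so f(A) = A^6 * <K> = A^20 - 2*A^16 + 2*A^12 - 2*A^8 + 2*A^4 - 1 + A^-4.
Substitute A = t^(-1/4), i.e. A^e → t^(-e/4): V(t) = t - 1 + 2*t^-1 - 2*t^-2 + 2*t^-3 - 2*t^-4 + t^-5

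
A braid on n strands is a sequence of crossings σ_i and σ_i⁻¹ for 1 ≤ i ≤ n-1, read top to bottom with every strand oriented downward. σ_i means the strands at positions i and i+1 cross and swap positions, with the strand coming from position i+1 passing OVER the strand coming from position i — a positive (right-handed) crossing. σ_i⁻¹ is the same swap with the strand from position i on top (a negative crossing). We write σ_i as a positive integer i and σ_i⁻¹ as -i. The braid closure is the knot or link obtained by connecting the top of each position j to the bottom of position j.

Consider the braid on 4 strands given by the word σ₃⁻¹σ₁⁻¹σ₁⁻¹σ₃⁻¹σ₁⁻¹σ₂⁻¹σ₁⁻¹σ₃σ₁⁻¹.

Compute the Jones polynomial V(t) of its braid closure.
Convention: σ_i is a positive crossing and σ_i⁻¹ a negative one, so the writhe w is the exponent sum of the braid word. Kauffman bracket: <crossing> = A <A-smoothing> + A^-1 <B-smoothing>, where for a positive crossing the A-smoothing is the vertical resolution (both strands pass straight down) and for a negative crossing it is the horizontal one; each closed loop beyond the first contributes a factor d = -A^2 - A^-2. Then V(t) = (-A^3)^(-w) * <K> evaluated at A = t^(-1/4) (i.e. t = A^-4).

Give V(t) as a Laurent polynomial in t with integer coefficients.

Braid: s3^-1 s1^-1 s1^-1 s3^-1 s1^-1 s2^-1 s1^-1 s3 s1^-1 on 4 strands, 9 crossings.
Writhe w = (#positive) - (#negative) = 1 - 8 = -7.
Enumerate smoothing states for the bracket polynomial. There are 2^9 = 512 states.
Each crossing splits two ways (0=vertical, 1=horizontal). The state's weight is A^(#A-smoothings - #B-smoothings) * d^(loops - 1).
Tabulate the states by total A-exponent and number of loops L (A-exp: L × count):
  A^9: L=6 ×1
  A^7: L=5 ×7, L=7 ×2
  A^5: L=4 ×20, L=6 ×15, L=8 ×1
  A^3: L=3 ×30, L=5 ×46, L=7 ×8
  A^1: L=2 ×25, L=4 ×75, L=6 ×26
  A^-1: L=1 ×10, L=3 ×71, L=5 ×45
  A^-3: L=2 ×37, L=4 ×47
  A^-5: L=1 ×5, L=3 ×30, L=5 ×1
  A^-7: L=2 ×6, L=4 ×3
  A^-9: L=3 ×1
Each group contributes A^e * Σ count * d^(L-1):
Powers of d = -A^2 - A^-2: d^2 = A^4 + 2 + A^-4; d^3 = -A^6 - 3*A^2 - 3*A^-2 - A^-6; d^4 = A^8 + 4*A^4 + 6 + 4*A^-4 + A^-8; d^5 = -A^10 - 5*A^6 - 10*A^2 - 10*A^-2 - 5*A^-6 - A^-10; d^6 = A^12 + 6*A^8 + 15*A^4 + 20 + 15*A^-4 + 6*A^-8 + A^-12; d^7 = -A^14 - 7*A^10 - 21*A^6 - 35*A^2 - 35*A^-2 - 21*A^-6 - 7*A^-10 - A^-14.
  A^9 * (d^5) = -A^19 - 5*A^15 - 10*A^11 - 10*A^7 - 5*A^3 - A^-1
  A^7 * (7*d^4 + 2*d^6) = 2*A^19 + 19*A^15 + 58*A^11 + 82*A^7 + 58*A^3 + 19*A^-1 + 2*A^-5
  A^5 * (20*d^3 + 15*d^5 + d^7) = -A^19 - 22*A^15 - 116*A^11 - 245*A^7 - 245*A^3 - 116*A^-1 - 22*A^-5 - A^-9
  A^3 * (30*d^2 + 46*d^4 + 8*d^6) = 8*A^15 + 94*A^11 + 334*A^7 + 496*A^3 + 334*A^-1 + 94*A^-5 + 8*A^-9
  A^1 * (25*d + 75*d^3 + 26*d^5) = -26*A^11 - 205*A^7 - 510*A^3 - 510*A^-1 - 205*A^-5 - 26*A^-9
  A^-1 * (10 + 71*d^2 + 45*d^4) = 45*A^7 + 251*A^3 + 422*A^-1 + 251*A^-5 + 45*A^-9
  A^-3 * (37*d + 47*d^3) = -47*A^3 - 178*A^-1 - 178*A^-5 - 47*A^-9
  A^-5 * (5 + 30*d^2 + d^4) = A^3 + 34*A^-1 + 71*A^-5 + 34*A^-9 + A^-13
  A^-7 * (6*d + 3*d^3) = -3*A^-1 - 15*A^-5 - 15*A^-9 - 3*A^-13
  A^-9 * (d^2) = A^-5 + 2*A^-9 + A^-13
Summing the groups: <K> = A^7 - A^3 + A^-1 - A^-5 - A^-13
Normalise by the writhe: (-A^3)^(-w) = (-A^3)^(7) = -A^21, so f(A) = -A^21 * <K> = -A^28 + A^24 - A^20 + A^16 + A^8.
Substitute A = t^(-1/4), i.e. A^e → t^(-e/4): V(t) = t^-2 + t^-4 - t^-5 + t^-6 - t^-7

Answer: t^-2 + t^-4 - t^-5 + t^-6 - t^-7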